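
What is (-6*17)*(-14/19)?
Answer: 1428/19 ≈ 75.158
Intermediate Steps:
(-6*17)*(-14/19) = -(-1428)/19 = -102*(-14/19) = 1428/19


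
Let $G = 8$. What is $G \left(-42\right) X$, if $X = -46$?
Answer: $15456$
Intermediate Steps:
$G \left(-42\right) X = 8 \left(-42\right) \left(-46\right) = \left(-336\right) \left(-46\right) = 15456$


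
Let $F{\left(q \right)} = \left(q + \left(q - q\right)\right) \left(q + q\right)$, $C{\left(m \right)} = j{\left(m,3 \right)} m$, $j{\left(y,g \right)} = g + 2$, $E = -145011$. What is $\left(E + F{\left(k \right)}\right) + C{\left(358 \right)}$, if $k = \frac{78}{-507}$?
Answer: $- \frac{24204341}{169} \approx -1.4322 \cdot 10^{5}$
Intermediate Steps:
$j{\left(y,g \right)} = 2 + g$
$C{\left(m \right)} = 5 m$ ($C{\left(m \right)} = \left(2 + 3\right) m = 5 m$)
$k = - \frac{2}{13}$ ($k = 78 \left(- \frac{1}{507}\right) = - \frac{2}{13} \approx -0.15385$)
$F{\left(q \right)} = 2 q^{2}$ ($F{\left(q \right)} = \left(q + 0\right) 2 q = q 2 q = 2 q^{2}$)
$\left(E + F{\left(k \right)}\right) + C{\left(358 \right)} = \left(-145011 + 2 \left(- \frac{2}{13}\right)^{2}\right) + 5 \cdot 358 = \left(-145011 + 2 \cdot \frac{4}{169}\right) + 1790 = \left(-145011 + \frac{8}{169}\right) + 1790 = - \frac{24506851}{169} + 1790 = - \frac{24204341}{169}$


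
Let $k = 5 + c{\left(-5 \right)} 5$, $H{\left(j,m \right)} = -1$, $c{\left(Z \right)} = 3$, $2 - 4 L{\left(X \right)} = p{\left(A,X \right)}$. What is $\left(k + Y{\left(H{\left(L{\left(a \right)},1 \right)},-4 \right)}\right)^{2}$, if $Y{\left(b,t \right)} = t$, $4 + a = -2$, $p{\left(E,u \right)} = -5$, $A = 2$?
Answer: $256$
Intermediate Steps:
$a = -6$ ($a = -4 - 2 = -6$)
$L{\left(X \right)} = \frac{7}{4}$ ($L{\left(X \right)} = \frac{1}{2} - - \frac{5}{4} = \frac{1}{2} + \frac{5}{4} = \frac{7}{4}$)
$k = 20$ ($k = 5 + 3 \cdot 5 = 5 + 15 = 20$)
$\left(k + Y{\left(H{\left(L{\left(a \right)},1 \right)},-4 \right)}\right)^{2} = \left(20 - 4\right)^{2} = 16^{2} = 256$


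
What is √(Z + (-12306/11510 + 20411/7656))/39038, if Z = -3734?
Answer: I*√1811436275877675810/860012605320 ≈ 0.001565*I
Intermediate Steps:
√(Z + (-12306/11510 + 20411/7656))/39038 = √(-3734 + (-12306/11510 + 20411/7656))/39038 = √(-3734 + (-12306*1/11510 + 20411*(1/7656)))*(1/39038) = √(-3734 + (-6153/5755 + 20411/7656))*(1/39038) = √(-3734 + 70357937/44060280)*(1/39038) = √(-164450727583/44060280)*(1/39038) = (I*√1811436275877675810/22030140)*(1/39038) = I*√1811436275877675810/860012605320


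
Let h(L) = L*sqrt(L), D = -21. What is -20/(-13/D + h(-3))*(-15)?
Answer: 20475/3019 + 99225*I*sqrt(3)/3019 ≈ 6.782 + 56.927*I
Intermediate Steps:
h(L) = L**(3/2)
-20/(-13/D + h(-3))*(-15) = -20/(-13/(-21) + (-3)**(3/2))*(-15) = -20/(-13*(-1/21) - 3*I*sqrt(3))*(-15) = -20/(13/21 - 3*I*sqrt(3))*(-15) = 300/(13/21 - 3*I*sqrt(3))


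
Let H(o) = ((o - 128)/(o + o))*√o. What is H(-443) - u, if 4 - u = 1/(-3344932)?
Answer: -13379729/3344932 + 571*I*√443/886 ≈ -4.0 + 13.565*I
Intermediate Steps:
u = 13379729/3344932 (u = 4 - 1/(-3344932) = 4 - 1*(-1/3344932) = 4 + 1/3344932 = 13379729/3344932 ≈ 4.0000)
H(o) = (-128 + o)/(2*√o) (H(o) = ((-128 + o)/((2*o)))*√o = ((-128 + o)*(1/(2*o)))*√o = ((-128 + o)/(2*o))*√o = (-128 + o)/(2*√o))
H(-443) - u = (-128 - 443)/(2*√(-443)) - 1*13379729/3344932 = (½)*(-I*√443/443)*(-571) - 13379729/3344932 = 571*I*√443/886 - 13379729/3344932 = -13379729/3344932 + 571*I*√443/886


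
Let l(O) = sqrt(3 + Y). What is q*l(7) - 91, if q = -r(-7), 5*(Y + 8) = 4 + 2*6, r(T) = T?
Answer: -91 + 21*I*sqrt(5)/5 ≈ -91.0 + 9.3915*I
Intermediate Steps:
Y = -24/5 (Y = -8 + (4 + 2*6)/5 = -8 + (4 + 12)/5 = -8 + (1/5)*16 = -8 + 16/5 = -24/5 ≈ -4.8000)
q = 7 (q = -1*(-7) = 7)
l(O) = 3*I*sqrt(5)/5 (l(O) = sqrt(3 - 24/5) = sqrt(-9/5) = 3*I*sqrt(5)/5)
q*l(7) - 91 = 7*(3*I*sqrt(5)/5) - 91 = 21*I*sqrt(5)/5 - 91 = -91 + 21*I*sqrt(5)/5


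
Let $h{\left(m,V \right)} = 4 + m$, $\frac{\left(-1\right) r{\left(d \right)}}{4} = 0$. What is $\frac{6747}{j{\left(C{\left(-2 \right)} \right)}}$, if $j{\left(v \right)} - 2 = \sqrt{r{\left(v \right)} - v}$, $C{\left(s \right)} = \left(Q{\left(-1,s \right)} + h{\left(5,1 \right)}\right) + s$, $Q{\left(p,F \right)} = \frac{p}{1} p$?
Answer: $\frac{2249}{2} - \frac{2249 i \sqrt{2}}{2} \approx 1124.5 - 1590.3 i$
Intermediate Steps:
$r{\left(d \right)} = 0$ ($r{\left(d \right)} = \left(-4\right) 0 = 0$)
$Q{\left(p,F \right)} = p^{2}$ ($Q{\left(p,F \right)} = p 1 p = p p = p^{2}$)
$C{\left(s \right)} = 10 + s$ ($C{\left(s \right)} = \left(\left(-1\right)^{2} + \left(4 + 5\right)\right) + s = \left(1 + 9\right) + s = 10 + s$)
$j{\left(v \right)} = 2 + \sqrt{- v}$ ($j{\left(v \right)} = 2 + \sqrt{0 - v} = 2 + \sqrt{- v}$)
$\frac{6747}{j{\left(C{\left(-2 \right)} \right)}} = \frac{6747}{2 + \sqrt{- (10 - 2)}} = \frac{6747}{2 + \sqrt{\left(-1\right) 8}} = \frac{6747}{2 + \sqrt{-8}} = \frac{6747}{2 + 2 i \sqrt{2}}$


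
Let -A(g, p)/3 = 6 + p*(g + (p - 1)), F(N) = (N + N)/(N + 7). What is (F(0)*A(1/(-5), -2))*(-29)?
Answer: 0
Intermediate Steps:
F(N) = 2*N/(7 + N) (F(N) = (2*N)/(7 + N) = 2*N/(7 + N))
A(g, p) = -18 - 3*p*(-1 + g + p) (A(g, p) = -3*(6 + p*(g + (p - 1))) = -3*(6 + p*(g + (-1 + p))) = -3*(6 + p*(-1 + g + p)) = -18 - 3*p*(-1 + g + p))
(F(0)*A(1/(-5), -2))*(-29) = ((2*0/(7 + 0))*(-18 - 3*(-2)² + 3*(-2) - 3*1/(-5)*(-2)))*(-29) = ((2*0/7)*(-18 - 3*4 - 6 - 3*1*(-⅕)*(-2)))*(-29) = ((2*0*(⅐))*(-18 - 12 - 6 - 3*(-⅕)*(-2)))*(-29) = (0*(-18 - 12 - 6 - 6/5))*(-29) = (0*(-186/5))*(-29) = 0*(-29) = 0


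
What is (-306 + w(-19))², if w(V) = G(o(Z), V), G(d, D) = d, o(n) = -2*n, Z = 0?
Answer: 93636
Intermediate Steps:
w(V) = 0 (w(V) = -2*0 = 0)
(-306 + w(-19))² = (-306 + 0)² = (-306)² = 93636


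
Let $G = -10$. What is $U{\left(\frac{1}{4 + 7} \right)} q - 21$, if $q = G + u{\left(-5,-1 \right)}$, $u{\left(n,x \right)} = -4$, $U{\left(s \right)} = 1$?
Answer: $-35$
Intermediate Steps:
$q = -14$ ($q = -10 - 4 = -14$)
$U{\left(\frac{1}{4 + 7} \right)} q - 21 = 1 \left(-14\right) - 21 = -14 - 21 = -35$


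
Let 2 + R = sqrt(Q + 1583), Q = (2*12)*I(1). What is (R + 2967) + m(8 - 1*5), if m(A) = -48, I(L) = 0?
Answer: 2917 + sqrt(1583) ≈ 2956.8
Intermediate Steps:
Q = 0 (Q = (2*12)*0 = 24*0 = 0)
R = -2 + sqrt(1583) (R = -2 + sqrt(0 + 1583) = -2 + sqrt(1583) ≈ 37.787)
(R + 2967) + m(8 - 1*5) = ((-2 + sqrt(1583)) + 2967) - 48 = (2965 + sqrt(1583)) - 48 = 2917 + sqrt(1583)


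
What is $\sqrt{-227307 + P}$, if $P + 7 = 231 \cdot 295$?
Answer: $i \sqrt{159169} \approx 398.96 i$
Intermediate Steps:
$P = 68138$ ($P = -7 + 231 \cdot 295 = -7 + 68145 = 68138$)
$\sqrt{-227307 + P} = \sqrt{-227307 + 68138} = \sqrt{-159169} = i \sqrt{159169}$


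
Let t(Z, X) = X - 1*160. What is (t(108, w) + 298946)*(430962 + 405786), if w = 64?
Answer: 250062139800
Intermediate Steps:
t(Z, X) = -160 + X (t(Z, X) = X - 160 = -160 + X)
(t(108, w) + 298946)*(430962 + 405786) = ((-160 + 64) + 298946)*(430962 + 405786) = (-96 + 298946)*836748 = 298850*836748 = 250062139800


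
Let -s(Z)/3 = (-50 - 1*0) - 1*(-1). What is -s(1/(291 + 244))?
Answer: -147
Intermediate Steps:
s(Z) = 147 (s(Z) = -3*((-50 - 1*0) - 1*(-1)) = -3*((-50 + 0) + 1) = -3*(-50 + 1) = -3*(-49) = 147)
-s(1/(291 + 244)) = -1*147 = -147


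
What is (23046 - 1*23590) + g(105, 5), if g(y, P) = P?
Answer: -539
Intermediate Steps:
(23046 - 1*23590) + g(105, 5) = (23046 - 1*23590) + 5 = (23046 - 23590) + 5 = -544 + 5 = -539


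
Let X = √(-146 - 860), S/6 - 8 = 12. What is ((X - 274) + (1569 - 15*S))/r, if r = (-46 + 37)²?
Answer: -505/81 + I*√1006/81 ≈ -6.2346 + 0.39157*I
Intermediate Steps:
S = 120 (S = 48 + 6*12 = 48 + 72 = 120)
X = I*√1006 (X = √(-1006) = I*√1006 ≈ 31.717*I)
r = 81 (r = (-9)² = 81)
((X - 274) + (1569 - 15*S))/r = ((I*√1006 - 274) + (1569 - 15*120))/81 = ((-274 + I*√1006) + (1569 - 1*1800))*(1/81) = ((-274 + I*√1006) + (1569 - 1800))*(1/81) = ((-274 + I*√1006) - 231)*(1/81) = (-505 + I*√1006)*(1/81) = -505/81 + I*√1006/81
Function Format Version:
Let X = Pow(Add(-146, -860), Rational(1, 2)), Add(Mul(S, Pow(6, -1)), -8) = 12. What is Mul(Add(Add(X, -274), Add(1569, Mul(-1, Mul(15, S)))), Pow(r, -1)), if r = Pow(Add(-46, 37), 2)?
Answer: Add(Rational(-505, 81), Mul(Rational(1, 81), I, Pow(1006, Rational(1, 2)))) ≈ Add(-6.2346, Mul(0.39157, I))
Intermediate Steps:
S = 120 (S = Add(48, Mul(6, 12)) = Add(48, 72) = 120)
X = Mul(I, Pow(1006, Rational(1, 2))) (X = Pow(-1006, Rational(1, 2)) = Mul(I, Pow(1006, Rational(1, 2))) ≈ Mul(31.717, I))
r = 81 (r = Pow(-9, 2) = 81)
Mul(Add(Add(X, -274), Add(1569, Mul(-1, Mul(15, S)))), Pow(r, -1)) = Mul(Add(Add(Mul(I, Pow(1006, Rational(1, 2))), -274), Add(1569, Mul(-1, Mul(15, 120)))), Pow(81, -1)) = Mul(Add(Add(-274, Mul(I, Pow(1006, Rational(1, 2)))), Add(1569, Mul(-1, 1800))), Rational(1, 81)) = Mul(Add(Add(-274, Mul(I, Pow(1006, Rational(1, 2)))), Add(1569, -1800)), Rational(1, 81)) = Mul(Add(Add(-274, Mul(I, Pow(1006, Rational(1, 2)))), -231), Rational(1, 81)) = Mul(Add(-505, Mul(I, Pow(1006, Rational(1, 2)))), Rational(1, 81)) = Add(Rational(-505, 81), Mul(Rational(1, 81), I, Pow(1006, Rational(1, 2))))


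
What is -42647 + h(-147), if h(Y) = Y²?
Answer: -21038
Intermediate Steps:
-42647 + h(-147) = -42647 + (-147)² = -42647 + 21609 = -21038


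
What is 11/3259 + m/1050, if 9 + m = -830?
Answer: -2722751/3421950 ≈ -0.79567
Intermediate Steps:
m = -839 (m = -9 - 830 = -839)
11/3259 + m/1050 = 11/3259 - 839/1050 = -2722751/3421950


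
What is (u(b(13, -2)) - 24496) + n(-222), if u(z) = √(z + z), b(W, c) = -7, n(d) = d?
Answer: -24718 + I*√14 ≈ -24718.0 + 3.7417*I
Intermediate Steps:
u(z) = √2*√z (u(z) = √(2*z) = √2*√z)
(u(b(13, -2)) - 24496) + n(-222) = (√2*√(-7) - 24496) - 222 = (√2*(I*√7) - 24496) - 222 = (I*√14 - 24496) - 222 = (-24496 + I*√14) - 222 = -24718 + I*√14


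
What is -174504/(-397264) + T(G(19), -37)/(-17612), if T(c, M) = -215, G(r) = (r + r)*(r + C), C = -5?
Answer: 28203359/62469764 ≈ 0.45147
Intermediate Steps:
G(r) = 2*r*(-5 + r) (G(r) = (r + r)*(r - 5) = (2*r)*(-5 + r) = 2*r*(-5 + r))
-174504/(-397264) + T(G(19), -37)/(-17612) = -174504/(-397264) - 215/(-17612) = -174504*(-1/397264) - 215*(-1/17612) = 21813/49658 + 215/17612 = 28203359/62469764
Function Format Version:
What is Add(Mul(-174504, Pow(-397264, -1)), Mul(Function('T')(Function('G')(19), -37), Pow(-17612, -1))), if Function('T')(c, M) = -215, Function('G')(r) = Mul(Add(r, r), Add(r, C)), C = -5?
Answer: Rational(28203359, 62469764) ≈ 0.45147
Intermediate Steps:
Function('G')(r) = Mul(2, r, Add(-5, r)) (Function('G')(r) = Mul(Add(r, r), Add(r, -5)) = Mul(Mul(2, r), Add(-5, r)) = Mul(2, r, Add(-5, r)))
Add(Mul(-174504, Pow(-397264, -1)), Mul(Function('T')(Function('G')(19), -37), Pow(-17612, -1))) = Add(Mul(-174504, Pow(-397264, -1)), Mul(-215, Pow(-17612, -1))) = Add(Mul(-174504, Rational(-1, 397264)), Mul(-215, Rational(-1, 17612))) = Add(Rational(21813, 49658), Rational(215, 17612)) = Rational(28203359, 62469764)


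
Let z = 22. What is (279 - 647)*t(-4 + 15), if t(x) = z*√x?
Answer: -8096*√11 ≈ -26851.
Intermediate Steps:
t(x) = 22*√x
(279 - 647)*t(-4 + 15) = (279 - 647)*(22*√(-4 + 15)) = -8096*√11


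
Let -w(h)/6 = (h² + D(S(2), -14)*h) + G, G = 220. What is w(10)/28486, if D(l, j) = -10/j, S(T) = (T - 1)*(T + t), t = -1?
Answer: -6870/99701 ≈ -0.068906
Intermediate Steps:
S(T) = (-1 + T)² (S(T) = (T - 1)*(T - 1) = (-1 + T)*(-1 + T) = (-1 + T)²)
w(h) = -1320 - 6*h² - 30*h/7 (w(h) = -6*((h² + (-10/(-14))*h) + 220) = -6*((h² + (-10*(-1/14))*h) + 220) = -6*((h² + 5*h/7) + 220) = -6*(220 + h² + 5*h/7) = -1320 - 6*h² - 30*h/7)
w(10)/28486 = (-1320 - 6*10² - 30/7*10)/28486 = (-1320 - 6*100 - 300/7)*(1/28486) = (-1320 - 600 - 300/7)*(1/28486) = -13740/7*1/28486 = -6870/99701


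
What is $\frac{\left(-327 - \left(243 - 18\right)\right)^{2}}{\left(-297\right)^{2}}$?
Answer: $\frac{33856}{9801} \approx 3.4543$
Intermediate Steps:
$\frac{\left(-327 - \left(243 - 18\right)\right)^{2}}{\left(-297\right)^{2}} = \frac{\left(-327 - 225\right)^{2}}{88209} = \left(-327 - 225\right)^{2} \cdot \frac{1}{88209} = \left(-552\right)^{2} \cdot \frac{1}{88209} = 304704 \cdot \frac{1}{88209} = \frac{33856}{9801}$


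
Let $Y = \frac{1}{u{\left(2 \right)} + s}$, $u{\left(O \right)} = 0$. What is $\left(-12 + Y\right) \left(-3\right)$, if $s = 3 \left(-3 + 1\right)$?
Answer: $\frac{73}{2} \approx 36.5$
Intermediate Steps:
$s = -6$ ($s = 3 \left(-2\right) = -6$)
$Y = - \frac{1}{6}$ ($Y = \frac{1}{0 - 6} = \frac{1}{-6} = - \frac{1}{6} \approx -0.16667$)
$\left(-12 + Y\right) \left(-3\right) = \left(-12 - \frac{1}{6}\right) \left(-3\right) = \left(- \frac{73}{6}\right) \left(-3\right) = \frac{73}{2}$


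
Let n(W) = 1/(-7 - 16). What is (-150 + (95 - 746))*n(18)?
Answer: 801/23 ≈ 34.826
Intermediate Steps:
n(W) = -1/23 (n(W) = 1/(-23) = -1/23)
(-150 + (95 - 746))*n(18) = (-150 + (95 - 746))*(-1/23) = (-150 - 651)*(-1/23) = -801*(-1/23) = 801/23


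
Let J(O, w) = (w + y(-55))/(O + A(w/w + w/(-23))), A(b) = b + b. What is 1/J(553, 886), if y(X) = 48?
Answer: 10993/21482 ≈ 0.51173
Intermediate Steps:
A(b) = 2*b
J(O, w) = (48 + w)/(2 + O - 2*w/23) (J(O, w) = (w + 48)/(O + 2*(w/w + w/(-23))) = (48 + w)/(O + 2*(1 + w*(-1/23))) = (48 + w)/(O + 2*(1 - w/23)) = (48 + w)/(O + (2 - 2*w/23)) = (48 + w)/(2 + O - 2*w/23))
1/J(553, 886) = 1/(23*(48 + 886)/(46 - 2*886 + 23*553)) = 1/(23*934/(46 - 1772 + 12719)) = 1/(23*934/10993) = 1/(23*(1/10993)*934) = 1/(21482/10993) = 10993/21482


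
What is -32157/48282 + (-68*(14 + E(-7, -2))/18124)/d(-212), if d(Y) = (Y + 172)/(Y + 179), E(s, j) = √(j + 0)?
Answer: -517278459/729219140 - 561*I*√2/181240 ≈ -0.70936 - 0.0043775*I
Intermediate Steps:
E(s, j) = √j
d(Y) = (172 + Y)/(179 + Y)
-32157/48282 + (-68*(14 + E(-7, -2))/18124)/d(-212) = -32157/48282 + (-68*(14 + √(-2))/18124)/(((172 - 212)/(179 - 212))) = -32157*1/48282 + (-68*(14 + I*√2)*(1/18124))/((-40/(-33))) = -10719/16094 + ((-952 - 68*I*√2)*(1/18124))/((-1/33*(-40))) = -10719/16094 + (-238/4531 - 17*I*√2/4531)/(40/33) = -10719/16094 + (-238/4531 - 17*I*√2/4531)*(33/40) = -10719/16094 + (-3927/90620 - 561*I*√2/181240) = -517278459/729219140 - 561*I*√2/181240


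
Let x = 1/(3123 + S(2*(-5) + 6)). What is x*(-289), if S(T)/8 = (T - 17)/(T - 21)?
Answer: -7225/78243 ≈ -0.092340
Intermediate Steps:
S(T) = 8*(-17 + T)/(-21 + T) (S(T) = 8*((T - 17)/(T - 21)) = 8*((-17 + T)/(-21 + T)) = 8*(-17 + T)/(-21 + T))
x = 25/78243 (x = 1/(3123 + 8*(-17 + (2*(-5) + 6))/(-21 + (2*(-5) + 6))) = 1/(3123 + 8*(-17 + (-10 + 6))/(-21 + (-10 + 6))) = 1/(3123 + 8*(-17 - 4)/(-21 - 4)) = 1/(3123 + 8*(-21)/(-25)) = 1/(3123 + 8*(-1/25)*(-21)) = 1/(3123 + 168/25) = 1/(78243/25) = 25/78243 ≈ 0.00031952)
x*(-289) = (25/78243)*(-289) = -7225/78243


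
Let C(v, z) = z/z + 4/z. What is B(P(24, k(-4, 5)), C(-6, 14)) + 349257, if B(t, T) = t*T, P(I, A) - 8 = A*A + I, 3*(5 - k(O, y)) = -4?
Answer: 2445448/7 ≈ 3.4935e+5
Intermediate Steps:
k(O, y) = 19/3 (k(O, y) = 5 - ⅓*(-4) = 5 + 4/3 = 19/3)
C(v, z) = 1 + 4/z
P(I, A) = 8 + I + A² (P(I, A) = 8 + (A*A + I) = 8 + (A² + I) = 8 + (I + A²) = 8 + I + A²)
B(t, T) = T*t
B(P(24, k(-4, 5)), C(-6, 14)) + 349257 = ((4 + 14)/14)*(8 + 24 + (19/3)²) + 349257 = ((1/14)*18)*(8 + 24 + 361/9) + 349257 = (9/7)*(649/9) + 349257 = 649/7 + 349257 = 2445448/7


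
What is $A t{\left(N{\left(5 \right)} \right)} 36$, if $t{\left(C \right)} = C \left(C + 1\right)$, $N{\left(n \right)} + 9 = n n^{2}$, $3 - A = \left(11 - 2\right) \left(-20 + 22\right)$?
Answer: $-7328880$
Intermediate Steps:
$A = -15$ ($A = 3 - \left(11 - 2\right) \left(-20 + 22\right) = 3 - \left(11 + \left(-7 + 5\right)\right) 2 = 3 - \left(11 - 2\right) 2 = 3 - 9 \cdot 2 = 3 - 18 = -15$)
$N{\left(n \right)} = -9 + n^{3}$ ($N{\left(n \right)} = -9 + n n^{2} = -9 + n^{3}$)
$t{\left(C \right)} = C \left(1 + C\right)$
$A t{\left(N{\left(5 \right)} \right)} 36 = - 15 \left(-9 + 5^{3}\right) \left(1 - \left(9 - 5^{3}\right)\right) 36 = - 15 \left(-9 + 125\right) \left(1 + \left(-9 + 125\right)\right) 36 = - 15 \cdot 116 \left(1 + 116\right) 36 = - 15 \cdot 116 \cdot 117 \cdot 36 = \left(-15\right) 13572 \cdot 36 = \left(-203580\right) 36 = -7328880$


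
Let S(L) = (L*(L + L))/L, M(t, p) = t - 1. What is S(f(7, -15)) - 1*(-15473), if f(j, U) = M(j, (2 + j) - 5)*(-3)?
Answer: 15437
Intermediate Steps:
M(t, p) = -1 + t
f(j, U) = 3 - 3*j (f(j, U) = (-1 + j)*(-3) = 3 - 3*j)
S(L) = 2*L (S(L) = (L*(2*L))/L = (2*L²)/L = 2*L)
S(f(7, -15)) - 1*(-15473) = 2*(3 - 3*7) - 1*(-15473) = 2*(3 - 21) + 15473 = 2*(-18) + 15473 = -36 + 15473 = 15437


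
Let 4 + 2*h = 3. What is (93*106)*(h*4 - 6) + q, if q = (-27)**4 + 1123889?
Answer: 1576466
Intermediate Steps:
h = -1/2 (h = -2 + (1/2)*3 = -2 + 3/2 = -1/2 ≈ -0.50000)
q = 1655330 (q = 531441 + 1123889 = 1655330)
(93*106)*(h*4 - 6) + q = (93*106)*(-1/2*4 - 6) + 1655330 = 9858*(-2 - 6) + 1655330 = 9858*(-8) + 1655330 = -78864 + 1655330 = 1576466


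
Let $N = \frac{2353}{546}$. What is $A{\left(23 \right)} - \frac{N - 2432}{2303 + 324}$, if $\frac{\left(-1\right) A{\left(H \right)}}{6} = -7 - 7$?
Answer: $\frac{9370019}{110334} \approx 84.924$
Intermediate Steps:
$A{\left(H \right)} = 84$ ($A{\left(H \right)} = - 6 \left(-7 - 7\right) = \left(-6\right) \left(-14\right) = 84$)
$N = \frac{181}{42}$ ($N = 2353 \cdot \frac{1}{546} = \frac{181}{42} \approx 4.3095$)
$A{\left(23 \right)} - \frac{N - 2432}{2303 + 324} = 84 - \frac{\frac{181}{42} - 2432}{2303 + 324} = 84 - - \frac{101963}{42 \cdot 2627} = 84 - \left(- \frac{101963}{42}\right) \frac{1}{2627} = 84 - - \frac{101963}{110334} = 84 + \frac{101963}{110334} = \frac{9370019}{110334}$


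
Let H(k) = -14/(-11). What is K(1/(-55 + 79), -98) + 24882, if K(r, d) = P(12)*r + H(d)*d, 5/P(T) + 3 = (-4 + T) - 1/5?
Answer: 156862355/6336 ≈ 24757.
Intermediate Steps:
P(T) = 5/(-36/5 + T) (P(T) = 5/(-3 + ((-4 + T) - 1/5)) = 5/(-3 + (-21/5 + T)) = 5/(-36/5 + T))
H(k) = 14/11 (H(k) = -14*(-1/11) = 14/11)
K(r, d) = 14*d/11 + 25*r/24 (K(r, d) = (25/(-36 + 5*12))*r + 14*d/11 = (25/(-36 + 60))*r + 14*d/11 = (25/24)*r + 14*d/11 = (25*(1/24))*r + 14*d/11 = 25*r/24 + 14*d/11 = 14*d/11 + 25*r/24)
K(1/(-55 + 79), -98) + 24882 = ((14/11)*(-98) + 25/(24*(-55 + 79))) + 24882 = (-1372/11 + (25/24)/24) + 24882 = (-1372/11 + (25/24)*(1/24)) + 24882 = (-1372/11 + 25/576) + 24882 = -789997/6336 + 24882 = 156862355/6336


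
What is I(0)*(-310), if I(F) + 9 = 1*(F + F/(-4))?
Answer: 2790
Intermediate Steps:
I(F) = -9 + 3*F/4 (I(F) = -9 + 1*(F + F/(-4)) = -9 + 1*(F + F*(-1/4)) = -9 + 1*(F - F/4) = -9 + 1*(3*F/4) = -9 + 3*F/4)
I(0)*(-310) = (-9 + (3/4)*0)*(-310) = (-9 + 0)*(-310) = -9*(-310) = 2790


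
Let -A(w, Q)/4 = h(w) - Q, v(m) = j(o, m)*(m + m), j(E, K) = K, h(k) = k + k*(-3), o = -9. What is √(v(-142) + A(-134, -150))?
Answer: 16*√151 ≈ 196.61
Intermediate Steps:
h(k) = -2*k (h(k) = k - 3*k = -2*k)
v(m) = 2*m² (v(m) = m*(m + m) = m*(2*m) = 2*m²)
A(w, Q) = 4*Q + 8*w (A(w, Q) = -4*(-2*w - Q) = -4*(-Q - 2*w) = 4*Q + 8*w)
√(v(-142) + A(-134, -150)) = √(2*(-142)² + (4*(-150) + 8*(-134))) = √(2*20164 + (-600 - 1072)) = √(40328 - 1672) = √38656 = 16*√151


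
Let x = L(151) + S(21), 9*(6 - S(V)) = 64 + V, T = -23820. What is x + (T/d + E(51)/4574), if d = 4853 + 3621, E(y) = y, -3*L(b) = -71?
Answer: 3038824639/174420342 ≈ 17.422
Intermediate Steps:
S(V) = -10/9 - V/9 (S(V) = 6 - (64 + V)/9 = 6 + (-64/9 - V/9) = -10/9 - V/9)
L(b) = 71/3 (L(b) = -⅓*(-71) = 71/3)
d = 8474
x = 182/9 (x = 71/3 + (-10/9 - ⅑*21) = 71/3 + (-10/9 - 7/3) = 71/3 - 31/9 = 182/9 ≈ 20.222)
x + (T/d + E(51)/4574) = 182/9 + (-23820/8474 + 51/4574) = 182/9 + (-23820*1/8474 + 51*(1/4574)) = 182/9 + (-11910/4237 + 51/4574) = 182/9 - 54260253/19380038 = 3038824639/174420342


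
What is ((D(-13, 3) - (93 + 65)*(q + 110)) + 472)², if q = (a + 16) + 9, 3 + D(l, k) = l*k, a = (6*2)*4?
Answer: 811338256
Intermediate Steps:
a = 48 (a = 12*4 = 48)
D(l, k) = -3 + k*l (D(l, k) = -3 + l*k = -3 + k*l)
q = 73 (q = (48 + 16) + 9 = 64 + 9 = 73)
((D(-13, 3) - (93 + 65)*(q + 110)) + 472)² = (((-3 + 3*(-13)) - (93 + 65)*(73 + 110)) + 472)² = (((-3 - 39) - 158*183) + 472)² = ((-42 - 1*28914) + 472)² = ((-42 - 28914) + 472)² = (-28956 + 472)² = (-28484)² = 811338256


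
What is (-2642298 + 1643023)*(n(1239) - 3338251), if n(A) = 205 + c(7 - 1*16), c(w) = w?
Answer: 3335634910125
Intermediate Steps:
n(A) = 196 (n(A) = 205 + (7 - 1*16) = 205 + (7 - 16) = 205 - 9 = 196)
(-2642298 + 1643023)*(n(1239) - 3338251) = (-2642298 + 1643023)*(196 - 3338251) = -999275*(-3338055) = 3335634910125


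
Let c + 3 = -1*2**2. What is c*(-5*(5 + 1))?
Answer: 210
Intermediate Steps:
c = -7 (c = -3 - 1*2**2 = -3 - 1*4 = -3 - 4 = -7)
c*(-5*(5 + 1)) = -(-35)*(5 + 1) = -(-35)*6 = -7*(-30) = 210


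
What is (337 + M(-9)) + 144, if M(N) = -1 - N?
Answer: 489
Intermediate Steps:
(337 + M(-9)) + 144 = (337 + (-1 - 1*(-9))) + 144 = (337 + (-1 + 9)) + 144 = (337 + 8) + 144 = 345 + 144 = 489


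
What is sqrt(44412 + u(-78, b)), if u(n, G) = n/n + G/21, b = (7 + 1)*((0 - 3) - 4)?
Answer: 7*sqrt(8157)/3 ≈ 210.74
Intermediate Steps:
b = -56 (b = 8*(-3 - 4) = 8*(-7) = -56)
u(n, G) = 1 + G/21 (u(n, G) = 1 + G*(1/21) = 1 + G/21)
sqrt(44412 + u(-78, b)) = sqrt(44412 + (1 + (1/21)*(-56))) = sqrt(44412 + (1 - 8/3)) = sqrt(44412 - 5/3) = sqrt(133231/3) = 7*sqrt(8157)/3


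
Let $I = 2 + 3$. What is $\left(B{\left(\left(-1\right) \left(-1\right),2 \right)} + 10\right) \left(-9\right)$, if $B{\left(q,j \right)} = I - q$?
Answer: $-126$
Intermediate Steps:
$I = 5$
$B{\left(q,j \right)} = 5 - q$
$\left(B{\left(\left(-1\right) \left(-1\right),2 \right)} + 10\right) \left(-9\right) = \left(\left(5 - \left(-1\right) \left(-1\right)\right) + 10\right) \left(-9\right) = \left(\left(5 - 1\right) + 10\right) \left(-9\right) = \left(4 + 10\right) \left(-9\right) = 14 \left(-9\right) = -126$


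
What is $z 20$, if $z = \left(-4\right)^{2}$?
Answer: $320$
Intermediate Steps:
$z = 16$
$z 20 = 16 \cdot 20 = 320$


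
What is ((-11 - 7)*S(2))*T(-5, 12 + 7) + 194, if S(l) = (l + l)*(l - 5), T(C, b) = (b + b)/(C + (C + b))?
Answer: 1106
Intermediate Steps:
T(C, b) = 2*b/(b + 2*C) (T(C, b) = (2*b)/(b + 2*C) = 2*b/(b + 2*C))
S(l) = 2*l*(-5 + l) (S(l) = (2*l)*(-5 + l) = 2*l*(-5 + l))
((-11 - 7)*S(2))*T(-5, 12 + 7) + 194 = ((-11 - 7)*(2*2*(-5 + 2)))*(2*(12 + 7)/((12 + 7) + 2*(-5))) + 194 = (-36*2*(-3))*(2*19/(19 - 10)) + 194 = (-18*(-12))*(2*19/9) + 194 = 216*(2*19*(1/9)) + 194 = 216*(38/9) + 194 = 912 + 194 = 1106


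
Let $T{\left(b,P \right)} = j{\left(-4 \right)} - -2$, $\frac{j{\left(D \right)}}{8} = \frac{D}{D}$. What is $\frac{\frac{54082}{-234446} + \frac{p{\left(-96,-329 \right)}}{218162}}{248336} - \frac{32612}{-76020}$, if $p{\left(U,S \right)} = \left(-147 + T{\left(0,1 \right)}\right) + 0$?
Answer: $\frac{7396905647844283349}{17242548394746222240} \approx 0.42899$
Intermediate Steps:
$j{\left(D \right)} = 8$ ($j{\left(D \right)} = 8 \frac{D}{D} = 8 \cdot 1 = 8$)
$T{\left(b,P \right)} = 10$ ($T{\left(b,P \right)} = 8 - -2 = 8 + 2 = 10$)
$p{\left(U,S \right)} = -137$ ($p{\left(U,S \right)} = \left(-147 + 10\right) + 0 = -137 + 0 = -137$)
$\frac{\frac{54082}{-234446} + \frac{p{\left(-96,-329 \right)}}{218162}}{248336} - \frac{32612}{-76020} = \frac{\frac{54082}{-234446} - \frac{137}{218162}}{248336} - \frac{32612}{-76020} = \left(54082 \left(- \frac{1}{234446}\right) - \frac{137}{218162}\right) \frac{1}{248336} - - \frac{8153}{19005} = \left(- \frac{27041}{117223} - \frac{137}{218162}\right) \frac{1}{248336} + \frac{8153}{19005} = \left(- \frac{5915378193}{25573604126}\right) \frac{1}{248336} + \frac{8153}{19005} = - \frac{5915378193}{6350846554234336} + \frac{8153}{19005} = \frac{7396905647844283349}{17242548394746222240}$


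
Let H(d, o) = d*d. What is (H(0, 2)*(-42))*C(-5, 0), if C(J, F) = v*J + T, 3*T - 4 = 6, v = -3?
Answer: 0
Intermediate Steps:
H(d, o) = d**2
T = 10/3 (T = 4/3 + (1/3)*6 = 4/3 + 2 = 10/3 ≈ 3.3333)
C(J, F) = 10/3 - 3*J (C(J, F) = -3*J + 10/3 = 10/3 - 3*J)
(H(0, 2)*(-42))*C(-5, 0) = (0**2*(-42))*(10/3 - 3*(-5)) = (0*(-42))*(10/3 + 15) = 0*(55/3) = 0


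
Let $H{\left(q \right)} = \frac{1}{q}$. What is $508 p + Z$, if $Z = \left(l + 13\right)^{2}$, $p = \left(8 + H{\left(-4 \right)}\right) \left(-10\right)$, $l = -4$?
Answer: $-39289$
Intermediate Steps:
$p = - \frac{155}{2}$ ($p = \left(8 + \frac{1}{-4}\right) \left(-10\right) = \left(8 - \frac{1}{4}\right) \left(-10\right) = \frac{31}{4} \left(-10\right) = - \frac{155}{2} \approx -77.5$)
$Z = 81$ ($Z = \left(-4 + 13\right)^{2} = 9^{2} = 81$)
$508 p + Z = 508 \left(- \frac{155}{2}\right) + 81 = -39370 + 81 = -39289$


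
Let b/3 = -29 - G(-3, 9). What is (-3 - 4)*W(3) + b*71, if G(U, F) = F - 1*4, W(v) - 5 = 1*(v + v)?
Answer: -7319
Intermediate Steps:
W(v) = 5 + 2*v (W(v) = 5 + 1*(v + v) = 5 + 1*(2*v) = 5 + 2*v)
G(U, F) = -4 + F (G(U, F) = F - 4 = -4 + F)
b = -102 (b = 3*(-29 - (-4 + 9)) = 3*(-29 - 1*5) = 3*(-29 - 5) = 3*(-34) = -102)
(-3 - 4)*W(3) + b*71 = (-3 - 4)*(5 + 2*3) - 102*71 = -7*(5 + 6) - 7242 = -7*11 - 7242 = -77 - 7242 = -7319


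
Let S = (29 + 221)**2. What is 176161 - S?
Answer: 113661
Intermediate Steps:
S = 62500 (S = 250**2 = 62500)
176161 - S = 176161 - 1*62500 = 176161 - 62500 = 113661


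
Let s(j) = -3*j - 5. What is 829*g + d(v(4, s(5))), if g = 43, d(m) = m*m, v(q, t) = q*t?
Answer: 42047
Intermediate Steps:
s(j) = -5 - 3*j
d(m) = m**2
829*g + d(v(4, s(5))) = 829*43 + (4*(-5 - 3*5))**2 = 35647 + (4*(-5 - 15))**2 = 35647 + (4*(-20))**2 = 35647 + (-80)**2 = 35647 + 6400 = 42047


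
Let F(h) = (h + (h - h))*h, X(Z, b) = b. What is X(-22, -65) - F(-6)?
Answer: -101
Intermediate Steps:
F(h) = h**2 (F(h) = (h + 0)*h = h*h = h**2)
X(-22, -65) - F(-6) = -65 - 1*(-6)**2 = -65 - 1*36 = -65 - 36 = -101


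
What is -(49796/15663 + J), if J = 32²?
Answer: -16088708/15663 ≈ -1027.2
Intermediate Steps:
J = 1024
-(49796/15663 + J) = -(49796/15663 + 1024) = -1*16088708/15663 = -16088708/15663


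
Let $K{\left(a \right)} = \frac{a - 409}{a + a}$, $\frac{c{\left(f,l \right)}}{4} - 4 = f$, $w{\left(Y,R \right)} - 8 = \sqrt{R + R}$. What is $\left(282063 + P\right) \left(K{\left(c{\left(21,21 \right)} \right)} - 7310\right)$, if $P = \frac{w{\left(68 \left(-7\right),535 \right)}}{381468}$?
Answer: $- \frac{39335384049982007}{19073400} - \frac{1462309 \sqrt{1070}}{76293600} \approx -2.0623 \cdot 10^{9}$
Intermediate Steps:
$w{\left(Y,R \right)} = 8 + \sqrt{2} \sqrt{R}$ ($w{\left(Y,R \right)} = 8 + \sqrt{R + R} = 8 + \sqrt{2 R} = 8 + \sqrt{2} \sqrt{R}$)
$c{\left(f,l \right)} = 16 + 4 f$
$K{\left(a \right)} = \frac{-409 + a}{2 a}$
$P = \frac{2}{95367} + \frac{\sqrt{1070}}{381468}$ ($P = \frac{8 + \sqrt{2} \sqrt{535}}{381468} = \left(8 + \sqrt{1070}\right) \frac{1}{381468} = \frac{2}{95367} + \frac{\sqrt{1070}}{381468} \approx 0.00010672$)
$\left(282063 + P\right) \left(K{\left(c{\left(21,21 \right)} \right)} - 7310\right) = \left(282063 + \left(\frac{2}{95367} + \frac{\sqrt{1070}}{381468}\right)\right) \left(\frac{-409 + \left(16 + 4 \cdot 21\right)}{2 \left(16 + 4 \cdot 21\right)} - 7310\right) = \left(\frac{26899502123}{95367} + \frac{\sqrt{1070}}{381468}\right) \left(\frac{-409 + \left(16 + 84\right)}{2 \left(16 + 84\right)} - 7310\right) = \left(\frac{26899502123}{95367} + \frac{\sqrt{1070}}{381468}\right) \left(\frac{-409 + 100}{2 \cdot 100} - 7310\right) = \left(\frac{26899502123}{95367} + \frac{\sqrt{1070}}{381468}\right) \left(\frac{1}{2} \cdot \frac{1}{100} \left(-309\right) - 7310\right) = \left(\frac{26899502123}{95367} + \frac{\sqrt{1070}}{381468}\right) \left(- \frac{309}{200} - 7310\right) = \left(\frac{26899502123}{95367} + \frac{\sqrt{1070}}{381468}\right) \left(- \frac{1462309}{200}\right) = - \frac{39335384049982007}{19073400} - \frac{1462309 \sqrt{1070}}{76293600}$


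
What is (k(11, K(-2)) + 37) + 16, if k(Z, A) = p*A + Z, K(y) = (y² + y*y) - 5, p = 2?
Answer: 70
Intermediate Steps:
K(y) = -5 + 2*y² (K(y) = (y² + y²) - 5 = 2*y² - 5 = -5 + 2*y²)
k(Z, A) = Z + 2*A (k(Z, A) = 2*A + Z = Z + 2*A)
(k(11, K(-2)) + 37) + 16 = ((11 + 2*(-5 + 2*(-2)²)) + 37) + 16 = ((11 + 2*(-5 + 2*4)) + 37) + 16 = ((11 + 2*(-5 + 8)) + 37) + 16 = ((11 + 2*3) + 37) + 16 = ((11 + 6) + 37) + 16 = (17 + 37) + 16 = 54 + 16 = 70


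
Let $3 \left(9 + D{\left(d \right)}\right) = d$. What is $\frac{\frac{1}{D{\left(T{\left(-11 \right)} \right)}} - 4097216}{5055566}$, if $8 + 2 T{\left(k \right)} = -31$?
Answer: $- \frac{63506849}{78361273} \approx -0.81044$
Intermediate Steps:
$T{\left(k \right)} = - \frac{39}{2}$ ($T{\left(k \right)} = -4 + \frac{1}{2} \left(-31\right) = -4 - \frac{31}{2} = - \frac{39}{2}$)
$D{\left(d \right)} = -9 + \frac{d}{3}$
$\frac{\frac{1}{D{\left(T{\left(-11 \right)} \right)}} - 4097216}{5055566} = \frac{\frac{1}{-9 + \frac{1}{3} \left(- \frac{39}{2}\right)} - 4097216}{5055566} = \left(\frac{1}{-9 - \frac{13}{2}} - 4097216\right) \frac{1}{5055566} = \left(\frac{1}{- \frac{31}{2}} - 4097216\right) \frac{1}{5055566} = \left(- \frac{2}{31} - 4097216\right) \frac{1}{5055566} = \left(- \frac{127013698}{31}\right) \frac{1}{5055566} = - \frac{63506849}{78361273}$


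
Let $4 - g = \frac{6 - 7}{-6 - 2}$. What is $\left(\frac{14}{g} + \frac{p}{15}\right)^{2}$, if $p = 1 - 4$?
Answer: $\frac{279841}{24025} \approx 11.648$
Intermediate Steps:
$p = -3$ ($p = 1 - 4 = -3$)
$g = \frac{31}{8}$ ($g = 4 - \frac{6 - 7}{-6 - 2} = 4 - - \frac{1}{-8} = 4 - \left(-1\right) \left(- \frac{1}{8}\right) = 4 - \frac{1}{8} = \frac{31}{8} \approx 3.875$)
$\left(\frac{14}{g} + \frac{p}{15}\right)^{2} = \left(\frac{14}{\frac{31}{8}} - \frac{3}{15}\right)^{2} = \left(14 \cdot \frac{8}{31} - \frac{1}{5}\right)^{2} = \left(\frac{112}{31} - \frac{1}{5}\right)^{2} = \left(\frac{529}{155}\right)^{2} = \frac{279841}{24025}$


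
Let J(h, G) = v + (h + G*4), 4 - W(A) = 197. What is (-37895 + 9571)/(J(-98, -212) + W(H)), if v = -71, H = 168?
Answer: 14162/605 ≈ 23.408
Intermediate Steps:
W(A) = -193 (W(A) = 4 - 1*197 = 4 - 197 = -193)
J(h, G) = -71 + h + 4*G (J(h, G) = -71 + (h + G*4) = -71 + (h + 4*G) = -71 + h + 4*G)
(-37895 + 9571)/(J(-98, -212) + W(H)) = (-37895 + 9571)/((-71 - 98 + 4*(-212)) - 193) = -28324/((-71 - 98 - 848) - 193) = -28324/(-1017 - 193) = -28324/(-1210) = -28324*(-1/1210) = 14162/605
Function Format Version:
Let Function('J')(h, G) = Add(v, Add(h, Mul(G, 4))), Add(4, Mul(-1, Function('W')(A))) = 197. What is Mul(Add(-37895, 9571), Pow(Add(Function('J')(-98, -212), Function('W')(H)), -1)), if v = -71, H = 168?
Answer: Rational(14162, 605) ≈ 23.408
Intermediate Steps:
Function('W')(A) = -193 (Function('W')(A) = Add(4, Mul(-1, 197)) = Add(4, -197) = -193)
Function('J')(h, G) = Add(-71, h, Mul(4, G)) (Function('J')(h, G) = Add(-71, Add(h, Mul(G, 4))) = Add(-71, Add(h, Mul(4, G))) = Add(-71, h, Mul(4, G)))
Mul(Add(-37895, 9571), Pow(Add(Function('J')(-98, -212), Function('W')(H)), -1)) = Mul(Add(-37895, 9571), Pow(Add(Add(-71, -98, Mul(4, -212)), -193), -1)) = Mul(-28324, Pow(Add(Add(-71, -98, -848), -193), -1)) = Mul(-28324, Pow(Add(-1017, -193), -1)) = Mul(-28324, Pow(-1210, -1)) = Mul(-28324, Rational(-1, 1210)) = Rational(14162, 605)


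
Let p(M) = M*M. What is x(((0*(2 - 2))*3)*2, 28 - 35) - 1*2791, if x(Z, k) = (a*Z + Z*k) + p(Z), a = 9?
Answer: -2791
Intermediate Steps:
p(M) = M²
x(Z, k) = Z² + 9*Z + Z*k (x(Z, k) = (9*Z + Z*k) + Z² = Z² + 9*Z + Z*k)
x(((0*(2 - 2))*3)*2, 28 - 35) - 1*2791 = (((0*(2 - 2))*3)*2)*(9 + ((0*(2 - 2))*3)*2 + (28 - 35)) - 1*2791 = (((0*0)*3)*2)*(9 + ((0*0)*3)*2 - 7) - 2791 = ((0*3)*2)*(9 + (0*3)*2 - 7) - 2791 = (0*2)*(9 + 0*2 - 7) - 2791 = 0*(9 + 0 - 7) - 2791 = 0*2 - 2791 = 0 - 2791 = -2791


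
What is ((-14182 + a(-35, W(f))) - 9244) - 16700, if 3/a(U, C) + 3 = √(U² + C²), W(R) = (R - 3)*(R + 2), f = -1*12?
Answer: -951628207/23716 + 15*√949/23716 ≈ -40126.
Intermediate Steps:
f = -12
W(R) = (-3 + R)*(2 + R)
a(U, C) = 3/(-3 + √(C² + U²)) (a(U, C) = 3/(-3 + √(U² + C²)) = 3/(-3 + √(C² + U²)))
((-14182 + a(-35, W(f))) - 9244) - 16700 = ((-14182 + 3/(-3 + √((-6 + (-12)² - 1*(-12))² + (-35)²))) - 9244) - 16700 = ((-14182 + 3/(-3 + √((-6 + 144 + 12)² + 1225))) - 9244) - 16700 = ((-14182 + 3/(-3 + √(150² + 1225))) - 9244) - 16700 = ((-14182 + 3/(-3 + √(22500 + 1225))) - 9244) - 16700 = ((-14182 + 3/(-3 + √23725)) - 9244) - 16700 = ((-14182 + 3/(-3 + 5*√949)) - 9244) - 16700 = (-23426 + 3/(-3 + 5*√949)) - 16700 = -40126 + 3/(-3 + 5*√949)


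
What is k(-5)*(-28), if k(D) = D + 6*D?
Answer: 980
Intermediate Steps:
k(D) = 7*D
k(-5)*(-28) = (7*(-5))*(-28) = -35*(-28) = 980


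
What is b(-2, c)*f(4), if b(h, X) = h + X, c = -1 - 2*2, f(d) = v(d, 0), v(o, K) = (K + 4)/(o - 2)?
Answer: -14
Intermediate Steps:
v(o, K) = (4 + K)/(-2 + o)
f(d) = 4/(-2 + d) (f(d) = (4 + 0)/(-2 + d) = 4/(-2 + d))
c = -5 (c = -1 - 1*4 = -1 - 4 = -5)
b(h, X) = X + h
b(-2, c)*f(4) = (-5 - 2)*(4/(-2 + 4)) = -28/2 = -7*2 = -14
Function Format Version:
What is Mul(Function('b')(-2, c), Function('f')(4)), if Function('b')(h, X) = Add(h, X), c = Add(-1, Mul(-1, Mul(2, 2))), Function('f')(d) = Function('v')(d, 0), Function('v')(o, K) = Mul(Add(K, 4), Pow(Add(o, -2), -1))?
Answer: -14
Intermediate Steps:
Function('v')(o, K) = Mul(Pow(Add(-2, o), -1), Add(4, K)) (Function('v')(o, K) = Mul(Add(4, K), Pow(Add(-2, o), -1)) = Mul(Pow(Add(-2, o), -1), Add(4, K)))
Function('f')(d) = Mul(4, Pow(Add(-2, d), -1)) (Function('f')(d) = Mul(Pow(Add(-2, d), -1), Add(4, 0)) = Mul(Pow(Add(-2, d), -1), 4) = Mul(4, Pow(Add(-2, d), -1)))
c = -5 (c = Add(-1, Mul(-1, 4)) = Add(-1, -4) = -5)
Function('b')(h, X) = Add(X, h)
Mul(Function('b')(-2, c), Function('f')(4)) = Mul(Add(-5, -2), Mul(4, Pow(Add(-2, 4), -1))) = Mul(-7, Mul(4, Pow(2, -1))) = Mul(-7, Mul(4, Rational(1, 2))) = Mul(-7, 2) = -14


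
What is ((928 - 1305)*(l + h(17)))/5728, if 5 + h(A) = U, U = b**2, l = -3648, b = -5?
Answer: 341939/1432 ≈ 238.78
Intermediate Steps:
U = 25 (U = (-5)**2 = 25)
h(A) = 20 (h(A) = -5 + 25 = 20)
((928 - 1305)*(l + h(17)))/5728 = ((928 - 1305)*(-3648 + 20))/5728 = -377*(-3628)*(1/5728) = 1367756*(1/5728) = 341939/1432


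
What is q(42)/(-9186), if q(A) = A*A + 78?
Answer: -307/1531 ≈ -0.20052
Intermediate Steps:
q(A) = 78 + A² (q(A) = A² + 78 = 78 + A²)
q(42)/(-9186) = (78 + 42²)/(-9186) = (78 + 1764)*(-1/9186) = 1842*(-1/9186) = -307/1531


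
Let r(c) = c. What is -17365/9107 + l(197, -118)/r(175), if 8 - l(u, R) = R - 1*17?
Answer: -248082/227675 ≈ -1.0896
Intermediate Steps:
l(u, R) = 25 - R (l(u, R) = 8 - (R - 1*17) = 8 - (R - 17) = 8 - (-17 + R) = 8 + (17 - R) = 25 - R)
-17365/9107 + l(197, -118)/r(175) = -17365/9107 + (25 - 1*(-118))/175 = -17365*1/9107 + (25 + 118)*(1/175) = -17365/9107 + 143*(1/175) = -17365/9107 + 143/175 = -248082/227675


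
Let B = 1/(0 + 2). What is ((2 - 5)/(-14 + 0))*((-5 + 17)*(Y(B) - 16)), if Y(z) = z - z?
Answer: -288/7 ≈ -41.143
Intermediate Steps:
B = ½ (B = 1/2 = ½ ≈ 0.50000)
Y(z) = 0
((2 - 5)/(-14 + 0))*((-5 + 17)*(Y(B) - 16)) = ((2 - 5)/(-14 + 0))*((-5 + 17)*(0 - 16)) = (-3/(-14))*(12*(-16)) = -3*(-1/14)*(-192) = (3/14)*(-192) = -288/7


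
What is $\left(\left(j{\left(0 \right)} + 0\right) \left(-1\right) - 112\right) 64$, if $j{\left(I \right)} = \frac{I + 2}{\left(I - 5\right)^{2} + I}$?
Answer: $- \frac{179328}{25} \approx -7173.1$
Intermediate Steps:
$j{\left(I \right)} = \frac{2 + I}{I + \left(-5 + I\right)^{2}}$ ($j{\left(I \right)} = \frac{2 + I}{\left(-5 + I\right)^{2} + I} = \frac{2 + I}{I + \left(-5 + I\right)^{2}}$)
$\left(\left(j{\left(0 \right)} + 0\right) \left(-1\right) - 112\right) 64 = \left(\left(\frac{2 + 0}{0 + \left(-5 + 0\right)^{2}} + 0\right) \left(-1\right) - 112\right) 64 = \left(\left(\frac{1}{0 + \left(-5\right)^{2}} \cdot 2 + 0\right) \left(-1\right) - 112\right) 64 = \left(\left(\frac{1}{0 + 25} \cdot 2 + 0\right) \left(-1\right) - 112\right) 64 = \left(\left(\frac{1}{25} \cdot 2 + 0\right) \left(-1\right) - 112\right) 64 = \left(\left(\frac{2}{25} + 0\right) \left(-1\right) - 112\right) 64 = \left(\frac{2}{25} \left(-1\right) - 112\right) 64 = \left(- \frac{2}{25} - 112\right) 64 = \left(- \frac{2802}{25}\right) 64 = - \frac{179328}{25}$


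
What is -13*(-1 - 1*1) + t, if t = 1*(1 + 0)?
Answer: 27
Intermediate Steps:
t = 1 (t = 1*1 = 1)
-13*(-1 - 1*1) + t = -13*(-1 - 1*1) + 1 = -13*(-1 - 1) + 1 = -13*(-2) + 1 = 26 + 1 = 27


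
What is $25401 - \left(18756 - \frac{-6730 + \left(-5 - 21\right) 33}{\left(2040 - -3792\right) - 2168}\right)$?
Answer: $\frac{6084923}{916} \approx 6642.9$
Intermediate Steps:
$25401 - \left(18756 - \frac{-6730 + \left(-5 - 21\right) 33}{\left(2040 - -3792\right) - 2168}\right) = 25401 - \left(18756 - \frac{-6730 - 858}{\left(2040 + 3792\right) - 2168}\right) = 25401 - \left(18756 - \frac{-6730 - 858}{5832 - 2168}\right) = 25401 - \left(18756 - - \frac{7588}{3664}\right) = 25401 - \left(18756 - \left(-7588\right) \frac{1}{3664}\right) = 25401 - \left(18756 - - \frac{1897}{916}\right) = 25401 - \left(18756 + \frac{1897}{916}\right) = 25401 - \frac{17182393}{916} = \frac{6084923}{916}$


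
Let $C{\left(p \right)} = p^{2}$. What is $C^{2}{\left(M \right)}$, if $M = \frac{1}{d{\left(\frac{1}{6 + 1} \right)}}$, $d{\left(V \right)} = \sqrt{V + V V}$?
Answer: $\frac{2401}{64} \approx 37.516$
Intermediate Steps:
$d{\left(V \right)} = \sqrt{V + V^{2}}$
$M = \frac{7 \sqrt{2}}{4}$ ($M = \frac{1}{\sqrt{\frac{1 + \frac{1}{6 + 1}}{6 + 1}}} = \frac{1}{\sqrt{\frac{1 + \frac{1}{7}}{7}}} = \frac{1}{\sqrt{\frac{1}{7} \cdot \frac{8}{7}}} = \frac{1}{\sqrt{\frac{8}{49}}} = \frac{1}{\frac{2}{7} \sqrt{2}} = \frac{7 \sqrt{2}}{4} \approx 2.4749$)
$C^{2}{\left(M \right)} = \left(\left(\frac{7 \sqrt{2}}{4}\right)^{2}\right)^{2} = \left(\frac{49}{8}\right)^{2} = \frac{2401}{64}$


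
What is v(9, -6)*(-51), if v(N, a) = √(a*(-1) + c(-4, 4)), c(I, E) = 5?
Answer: -51*√11 ≈ -169.15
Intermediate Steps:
v(N, a) = √(5 - a) (v(N, a) = √(a*(-1) + 5) = √(-a + 5) = √(5 - a))
v(9, -6)*(-51) = √(5 - 1*(-6))*(-51) = √(5 + 6)*(-51) = √11*(-51) = -51*√11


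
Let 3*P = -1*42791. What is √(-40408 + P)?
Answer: I*√492045/3 ≈ 233.82*I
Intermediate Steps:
P = -42791/3 (P = (-1*42791)/3 = (⅓)*(-42791) = -42791/3 ≈ -14264.)
√(-40408 + P) = √(-40408 - 42791/3) = √(-164015/3) = I*√492045/3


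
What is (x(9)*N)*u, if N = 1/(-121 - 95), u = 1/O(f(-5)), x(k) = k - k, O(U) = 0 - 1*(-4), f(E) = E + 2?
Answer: 0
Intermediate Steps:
f(E) = 2 + E
O(U) = 4 (O(U) = 0 + 4 = 4)
x(k) = 0
u = 1/4 ≈ 0.25000
N = -1/216 (N = 1/(-216) = -1/216 ≈ -0.0046296)
(x(9)*N)*u = (0*(-1/216))*(1/4) = 0*(1/4) = 0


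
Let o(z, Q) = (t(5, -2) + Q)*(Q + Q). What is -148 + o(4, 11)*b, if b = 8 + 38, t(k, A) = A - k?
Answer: 3900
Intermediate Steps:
o(z, Q) = 2*Q*(-7 + Q) (o(z, Q) = ((-2 - 1*5) + Q)*(Q + Q) = ((-2 - 5) + Q)*(2*Q) = (-7 + Q)*(2*Q) = 2*Q*(-7 + Q))
b = 46
-148 + o(4, 11)*b = -148 + (2*11*(-7 + 11))*46 = -148 + (2*11*4)*46 = -148 + 88*46 = -148 + 4048 = 3900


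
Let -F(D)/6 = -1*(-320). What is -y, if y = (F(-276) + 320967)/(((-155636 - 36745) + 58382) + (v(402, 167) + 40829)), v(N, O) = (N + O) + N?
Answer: 106349/30733 ≈ 3.4604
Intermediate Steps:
v(N, O) = O + 2*N
F(D) = -1920 (F(D) = -(-6)*(-320) = -6*320 = -1920)
y = -106349/30733 (y = (-1920 + 320967)/(((-155636 - 36745) + 58382) + ((167 + 2*402) + 40829)) = 319047/((-192381 + 58382) + ((167 + 804) + 40829)) = 319047/(-133999 + (971 + 40829)) = 319047/(-133999 + 41800) = 319047/(-92199) = 319047*(-1/92199) = -106349/30733 ≈ -3.4604)
-y = -1*(-106349/30733) = 106349/30733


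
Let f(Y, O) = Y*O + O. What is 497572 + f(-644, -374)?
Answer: 738054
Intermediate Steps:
f(Y, O) = O + O*Y (f(Y, O) = O*Y + O = O + O*Y)
497572 + f(-644, -374) = 497572 - 374*(1 - 644) = 497572 - 374*(-643) = 497572 + 240482 = 738054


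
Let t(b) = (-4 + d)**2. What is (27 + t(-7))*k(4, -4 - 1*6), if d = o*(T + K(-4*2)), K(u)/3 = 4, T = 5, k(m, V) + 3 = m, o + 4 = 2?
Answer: 1471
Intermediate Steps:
o = -2 (o = -4 + 2 = -2)
k(m, V) = -3 + m
K(u) = 12 (K(u) = 3*4 = 12)
d = -34 (d = -2*(5 + 12) = -2*17 = -34)
t(b) = 1444 (t(b) = (-4 - 34)**2 = (-38)**2 = 1444)
(27 + t(-7))*k(4, -4 - 1*6) = (27 + 1444)*(-3 + 4) = 1471*1 = 1471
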